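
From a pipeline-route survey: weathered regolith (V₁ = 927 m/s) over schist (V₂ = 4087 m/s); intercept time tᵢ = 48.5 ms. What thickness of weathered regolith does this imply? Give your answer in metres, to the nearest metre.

23 m

θ_c = arcsin(927/4087) = 13.11°; cos θ_c = 0.9739.
tᵢ = 2h cos θ_c/V₁ ⇒ h = tᵢ·V₁/(2 cos θ_c) = 0.0485·927/(2·0.9739) = 23.08 m.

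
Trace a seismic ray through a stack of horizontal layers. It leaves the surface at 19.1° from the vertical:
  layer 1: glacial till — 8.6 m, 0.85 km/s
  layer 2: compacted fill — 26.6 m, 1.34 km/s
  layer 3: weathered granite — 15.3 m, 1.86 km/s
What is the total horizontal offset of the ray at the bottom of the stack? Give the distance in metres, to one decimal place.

p = sin θ₁/V₁ = sin 19.1°/0.85 = 3.8496e-01 s/km is conserved through the stack.
Layer 1: θ = 19.10°; offset = 8.6·tan 19.10° = 2.978 m.
Layer 2: sin θ = p·1.34 = 0.5158 → θ = 31.05°; offset = 26.6·tan 31.05° = 16.017 m.
Layer 3: sin θ = p·1.86 = 0.7160 → θ = 45.73°; offset = 15.3·tan 45.73° = 15.694 m.
Summing the layer offsets gives 34.689 m.

34.7 m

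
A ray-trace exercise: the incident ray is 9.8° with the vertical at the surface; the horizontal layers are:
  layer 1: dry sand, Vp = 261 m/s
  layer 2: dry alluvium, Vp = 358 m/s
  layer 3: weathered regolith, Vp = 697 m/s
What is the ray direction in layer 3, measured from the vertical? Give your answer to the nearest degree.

Ray parameter p = sin 9.8° / 261 = 6.5214e-04 s/m.
sin θ_3 = p·V_3 = 6.5214e-04 × 697 = 0.4545.
θ_3 = arcsin 0.4545 = 27.04°.

27°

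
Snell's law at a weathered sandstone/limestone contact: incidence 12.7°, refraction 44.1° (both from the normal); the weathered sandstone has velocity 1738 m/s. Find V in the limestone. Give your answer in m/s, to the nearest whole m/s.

Snell's law: sin 12.7°/V₁ = sin 44.1°/V₂.
V₂ = V₁·sin 44.1°/sin 12.7° = 1738 × 3.1655 = 5501.56 m/s.

5502 m/s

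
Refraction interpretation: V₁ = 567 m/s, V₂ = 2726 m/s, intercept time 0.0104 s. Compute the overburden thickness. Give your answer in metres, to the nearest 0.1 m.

θ_c = arcsin(567/2726) = 12.01°; cos θ_c = 0.9781.
tᵢ = 2h cos θ_c/V₁ ⇒ h = tᵢ·V₁/(2 cos θ_c) = 0.0104·567/(2·0.9781) = 3.01 m.

3.0 m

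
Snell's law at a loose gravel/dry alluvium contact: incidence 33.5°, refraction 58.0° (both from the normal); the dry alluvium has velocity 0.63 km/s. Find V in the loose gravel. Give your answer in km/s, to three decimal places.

0.410 km/s

Snell's law: sin 33.5°/V₁ = sin 58.0°/V₂.
V₁ = V₂·sin 33.5°/sin 58.0° = 0.63 × 0.6508 = 0.410 km/s.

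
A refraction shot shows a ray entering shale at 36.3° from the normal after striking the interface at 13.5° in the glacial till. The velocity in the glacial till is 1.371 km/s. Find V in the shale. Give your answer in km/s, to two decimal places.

Snell's law: sin 13.5°/V₁ = sin 36.3°/V₂.
V₂ = V₁·sin 36.3°/sin 13.5° = 1.371 × 2.5360 = 3.48 km/s.

3.48 km/s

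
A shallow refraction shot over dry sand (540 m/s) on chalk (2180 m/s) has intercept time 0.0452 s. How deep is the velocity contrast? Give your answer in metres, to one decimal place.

12.6 m

h = tᵢ·V₁·V₂ / (2·√(V₂²−V₁²)).
√(V₂²−V₁²) = √(2180² − 540²) = 2112.1 m/s.
h = 0.0452 s × 540 × 2180 / (2 × 2112.1) = 12.60 m.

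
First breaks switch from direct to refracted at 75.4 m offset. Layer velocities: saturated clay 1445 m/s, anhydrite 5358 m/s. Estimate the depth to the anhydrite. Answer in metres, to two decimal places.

h = (x_cross/2)·√((V₂−V₁)/(V₂+V₁)).
(V₂−V₁)/(V₂+V₁) = (5358−1445)/(5358+1445) = 0.5752; √ = 0.7584.
h = (75.4/2)·0.7584 = 28.59 m.

28.59 m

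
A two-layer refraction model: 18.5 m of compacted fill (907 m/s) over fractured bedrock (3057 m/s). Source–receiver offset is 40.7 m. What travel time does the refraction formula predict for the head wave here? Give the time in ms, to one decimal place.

52.3 ms

t = x/V₂ + 2h·√(V₂²−V₁²)/(V₁V₂).
√(V₂²−V₁²) = √(3057²−907²) = 2919.3 m/s; delay term = 2·18.5·2919.3/(907·3057) = 0.03896 s.
t = 40.7/3057 + 0.03896 = 0.05227 s.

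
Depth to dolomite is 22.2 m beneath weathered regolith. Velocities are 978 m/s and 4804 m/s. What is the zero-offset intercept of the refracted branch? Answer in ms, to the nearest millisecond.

θ_c = arcsin(V₁/V₂) = arcsin(978/4804) = 11.75°; cos θ_c = 0.9791.
tᵢ = 2h·cos θ_c / V₁ = 2·22.2·0.9791 / 978 = 0.04445 s.

44 ms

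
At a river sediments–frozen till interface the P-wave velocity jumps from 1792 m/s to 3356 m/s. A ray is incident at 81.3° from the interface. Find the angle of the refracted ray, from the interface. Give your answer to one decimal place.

Angle from the normal: 90° − 81.3° = 8.7°.
sin θ₁/V₁ = sin θ₂/V₂ ⇒ sin θ₂ = 3356·sin 8.7°/1792 = 3356·0.1513/1792 = 0.2833.
θ₂ = sin⁻¹(0.2833) = 16.46° (from vertical).
From the interface: 90° − 16.46° = 73.54°.

73.5°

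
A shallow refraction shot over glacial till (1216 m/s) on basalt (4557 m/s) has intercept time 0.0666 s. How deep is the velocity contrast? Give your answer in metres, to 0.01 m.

42.02 m

h = tᵢ·V₁·V₂ / (2·√(V₂²−V₁²)).
√(V₂²−V₁²) = √(4557² − 1216²) = 4391.8 m/s.
h = 0.0666 s × 1216 × 4557 / (2 × 4391.8) = 42.02 m.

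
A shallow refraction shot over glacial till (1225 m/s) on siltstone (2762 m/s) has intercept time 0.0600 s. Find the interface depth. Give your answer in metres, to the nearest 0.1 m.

h = tᵢ·V₁·V₂ / (2·√(V₂²−V₁²)).
√(V₂²−V₁²) = √(2762² − 1225²) = 2475.5 m/s.
h = 0.06 s × 1225 × 2762 / (2 × 2475.5) = 41.00 m.

41.0 m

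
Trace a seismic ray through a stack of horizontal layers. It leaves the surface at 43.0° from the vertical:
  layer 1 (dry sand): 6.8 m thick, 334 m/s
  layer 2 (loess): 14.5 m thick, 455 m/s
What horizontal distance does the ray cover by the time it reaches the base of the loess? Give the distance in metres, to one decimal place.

Apply Snell's law at each interface; in layer i the horizontal offset is hᵢ·tan θᵢ.
Layer 1: θ = 43.00°; offset = 6.8·tan 43.00° = 6.341 m.
Layer 2: sin θ = 455·sin 43.0°/334 = 0.9291, θ = 68.29°; offset = 14.5·tan 68.29° = 36.419 m.
Σ offsets = 42.760 m.

42.8 m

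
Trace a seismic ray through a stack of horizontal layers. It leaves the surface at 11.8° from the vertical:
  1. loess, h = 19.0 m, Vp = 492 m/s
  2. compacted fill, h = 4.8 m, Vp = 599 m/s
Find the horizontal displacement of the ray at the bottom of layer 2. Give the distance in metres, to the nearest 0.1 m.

5.2 m

Apply Snell's law at each interface; in layer i the horizontal offset is hᵢ·tan θᵢ.
Layer 1: θ = 11.80°; offset = 19.0·tan 11.80° = 3.969 m.
Layer 2: sin θ = 599·sin 11.8°/492 = 0.2490, θ = 14.42°; offset = 4.8·tan 14.42° = 1.234 m.
Total horizontal offset = 5.203 m.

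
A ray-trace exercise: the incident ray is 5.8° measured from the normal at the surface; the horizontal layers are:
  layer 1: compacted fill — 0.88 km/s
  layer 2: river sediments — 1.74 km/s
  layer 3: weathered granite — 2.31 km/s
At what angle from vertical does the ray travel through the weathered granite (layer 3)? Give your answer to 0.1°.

15.4°

Snell's law across each interface conserves sin θ / V, so sin θ_3 = V_3·sin θ₁/V₁.
sin θ_3 = 2.31 × sin 5.8° / 0.88 = 0.2653.
θ_3 = 15.38° from the vertical.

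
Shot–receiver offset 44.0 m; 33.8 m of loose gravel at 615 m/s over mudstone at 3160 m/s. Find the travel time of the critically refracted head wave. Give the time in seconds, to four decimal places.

0.1217 s

t = x/V₂ + 2h·√(V₂²−V₁²)/(V₁V₂).
√(V₂²−V₁²) = √(3160²−615²) = 3099.6 m/s; delay term = 2·33.8·3099.6/(615·3160) = 0.10782 s.
t = 44.0/3160 + 0.10782 = 0.12174 s.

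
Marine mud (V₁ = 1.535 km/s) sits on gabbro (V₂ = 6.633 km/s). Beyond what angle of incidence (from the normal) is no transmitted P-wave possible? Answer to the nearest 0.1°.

At critical incidence the refracted ray runs along the interface (θ₂ = 90°), so sin θ_c = V₁/V₂.
θ_c = arcsin(1.535/6.633) = arcsin 0.2314 = 13.38°.

13.4°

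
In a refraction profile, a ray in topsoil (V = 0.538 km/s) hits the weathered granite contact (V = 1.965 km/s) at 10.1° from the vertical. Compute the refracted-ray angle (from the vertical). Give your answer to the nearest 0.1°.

Snell's law: sin θ₂ = (V₂/V₁)·sin θ₁ = (1.965/0.538)·sin 10.1° = 0.6405.
θ₂ = arcsin 0.6405 = 39.83° from the normal.

39.8°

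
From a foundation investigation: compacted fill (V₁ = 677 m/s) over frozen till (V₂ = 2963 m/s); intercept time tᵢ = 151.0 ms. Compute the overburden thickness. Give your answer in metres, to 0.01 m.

52.50 m

θ_c = arcsin(677/2963) = 13.21°; cos θ_c = 0.9735.
tᵢ = 2h cos θ_c/V₁ ⇒ h = tᵢ·V₁/(2 cos θ_c) = 0.151·677/(2·0.9735) = 52.50 m.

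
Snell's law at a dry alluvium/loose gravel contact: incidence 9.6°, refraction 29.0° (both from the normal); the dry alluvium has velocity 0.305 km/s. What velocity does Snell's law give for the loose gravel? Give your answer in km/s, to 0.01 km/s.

0.89 km/s

Snell's law: sin 9.6°/V₁ = sin 29.0°/V₂.
V₂ = V₁·sin 29.0°/sin 9.6° = 0.305 × 2.9071 = 0.89 km/s.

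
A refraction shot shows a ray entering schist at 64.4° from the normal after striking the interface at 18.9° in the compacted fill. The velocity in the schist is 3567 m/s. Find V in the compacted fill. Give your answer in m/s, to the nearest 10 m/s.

1280 m/s

Snell's law: sin 18.9°/V₁ = sin 64.4°/V₂.
V₁ = V₂·sin 18.9°/sin 64.4° = 3567 × 0.3592 = 1281.18 m/s.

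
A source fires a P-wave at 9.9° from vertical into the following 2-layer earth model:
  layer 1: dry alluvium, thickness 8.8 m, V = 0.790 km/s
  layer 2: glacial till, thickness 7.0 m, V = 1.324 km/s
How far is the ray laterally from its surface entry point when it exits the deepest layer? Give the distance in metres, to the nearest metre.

Ray parameter p = sin 9.9° / 0.790 km/s = 2.1763e-01 s/km.
Layer 1: θ = 9.90°; offset = 8.8·tan 9.90° = 1.536 m.
Layer 2: sin θ = p·1.324 = 0.2881 → θ = 16.75°; offset = 7.0·tan 16.75° = 2.106 m.
Total horizontal offset = 3.642 m.

4 m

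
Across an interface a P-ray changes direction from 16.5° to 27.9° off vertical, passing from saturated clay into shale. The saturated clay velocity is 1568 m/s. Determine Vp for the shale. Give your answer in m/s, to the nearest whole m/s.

2583 m/s

Snell's law: sin 16.5°/V₁ = sin 27.9°/V₂.
V₂ = V₁·sin 27.9°/sin 16.5° = 1568 × 1.6476 = 2583.36 m/s.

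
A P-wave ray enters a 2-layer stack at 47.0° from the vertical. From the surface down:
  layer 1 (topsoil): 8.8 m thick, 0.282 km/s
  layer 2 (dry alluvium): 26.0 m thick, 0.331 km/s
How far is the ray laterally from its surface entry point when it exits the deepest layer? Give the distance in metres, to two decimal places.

52.95 m

p = sin θ₁/V₁ = sin 47.0°/0.282 = 2.5935e+00 s/km is conserved through the stack.
Layer 1: θ = 47.00°; offset = 8.8·tan 47.00° = 9.4368 m.
Layer 2: sin θ = p·0.331 = 0.8584 → θ = 59.14°; offset = 26.0·tan 59.14° = 43.5136 m.
Total horizontal offset = 52.9505 m.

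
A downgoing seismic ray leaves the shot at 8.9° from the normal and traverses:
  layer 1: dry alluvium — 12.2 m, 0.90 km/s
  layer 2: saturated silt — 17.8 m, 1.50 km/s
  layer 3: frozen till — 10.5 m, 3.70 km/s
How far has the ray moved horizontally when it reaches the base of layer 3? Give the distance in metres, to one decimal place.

Ray parameter p = sin 8.9° / 0.90 km/s = 1.7190e-01 s/km.
Layer 1: θ = 8.90°; offset = 12.2·tan 8.90° = 1.910 m.
Layer 2: sin θ = p·1.50 = 0.2579 → θ = 14.94°; offset = 17.8·tan 14.94° = 4.750 m.
Layer 3: sin θ = p·3.70 = 0.6360 → θ = 39.50°; offset = 10.5·tan 39.50° = 8.654 m.
Summing the layer offsets gives 15.315 m.

15.3 m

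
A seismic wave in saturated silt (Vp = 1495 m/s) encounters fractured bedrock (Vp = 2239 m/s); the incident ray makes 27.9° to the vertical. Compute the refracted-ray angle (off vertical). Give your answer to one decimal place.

44.5°

sin θ₁/V₁ = sin θ₂/V₂ ⇒ sin θ₂ = 2239·sin 27.9°/1495 = 2239·0.4679/1495 = 0.7008.
θ₂ = arcsin 0.7008 = 44.49° from the normal.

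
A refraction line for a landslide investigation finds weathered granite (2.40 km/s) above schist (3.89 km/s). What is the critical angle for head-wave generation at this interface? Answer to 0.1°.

38.1°

At critical incidence the refracted ray runs along the interface (θ₂ = 90°), so sin θ_c = V₁/V₂.
θ_c = arcsin(2.40/3.89) = arcsin 0.6170 = 38.09°.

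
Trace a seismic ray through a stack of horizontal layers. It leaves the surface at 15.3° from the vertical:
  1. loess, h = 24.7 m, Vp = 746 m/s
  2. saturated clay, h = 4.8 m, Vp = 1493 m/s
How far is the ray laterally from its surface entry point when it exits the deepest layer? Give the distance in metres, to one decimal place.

Apply Snell's law at each interface; in layer i the horizontal offset is hᵢ·tan θᵢ.
Layer 1: θ = 15.30°; offset = 24.7·tan 15.30° = 6.757 m.
Layer 2: sin θ = 1493·sin 15.3°/746 = 0.5281, θ = 31.88°; offset = 4.8·tan 31.88° = 2.985 m.
Summing the layer offsets gives 9.742 m.

9.7 m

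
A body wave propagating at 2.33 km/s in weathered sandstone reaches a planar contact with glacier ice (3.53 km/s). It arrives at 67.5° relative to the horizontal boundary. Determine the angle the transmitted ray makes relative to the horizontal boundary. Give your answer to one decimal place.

54.6°

Convert to the normal: θ₁ = 90° − 67.5° = 22.5°.
sin θ₁/V₁ = sin θ₂/V₂ ⇒ sin θ₂ = 3.53·sin 22.5°/2.33 = 3.53·0.3827/2.33 = 0.5798.
θ₂ = sin⁻¹(0.5798) = 35.43° (from vertical).
From the interface: 90° − 35.43° = 54.57°.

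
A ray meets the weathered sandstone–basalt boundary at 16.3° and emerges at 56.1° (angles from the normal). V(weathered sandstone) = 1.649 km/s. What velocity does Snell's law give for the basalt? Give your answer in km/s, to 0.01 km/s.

4.88 km/s

sin 16.3° = 0.2807; sin 56.1° = 0.8300.
V₂ = V₁·(sin θ₂/sin θ₁) = 1.649·(0.8300/0.2807) = 4.88 km/s.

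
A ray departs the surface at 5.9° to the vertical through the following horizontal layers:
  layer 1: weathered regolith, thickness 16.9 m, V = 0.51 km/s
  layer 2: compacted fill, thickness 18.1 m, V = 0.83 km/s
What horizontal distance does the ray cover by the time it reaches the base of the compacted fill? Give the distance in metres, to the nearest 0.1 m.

4.8 m

Apply Snell's law at each interface; in layer i the horizontal offset is hᵢ·tan θᵢ.
Layer 1: θ = 5.90°; offset = 16.9·tan 5.90° = 1.746 m.
Layer 2: sin θ = 0.83·sin 5.9°/0.51 = 0.1673, θ = 9.63°; offset = 18.1·tan 9.63° = 3.071 m.
Summing the layer offsets gives 4.818 m.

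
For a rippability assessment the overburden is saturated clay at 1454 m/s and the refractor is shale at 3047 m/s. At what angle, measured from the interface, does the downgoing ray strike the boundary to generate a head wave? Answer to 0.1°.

61.5°

Critical incidence: sin θ_c = V₁/V₂ = 1454/3047 = 0.4772.
θ_c = arcsin 0.4772 = 28.50°.
Measured from the interface: 90° − 28.50° = 61.50°.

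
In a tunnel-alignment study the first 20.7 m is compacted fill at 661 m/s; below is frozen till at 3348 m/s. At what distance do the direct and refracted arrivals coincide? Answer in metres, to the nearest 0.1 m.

θ_c = arcsin(661/3348) = 11.39°, so cos θ_c = 0.9803 and tᵢ = 2h cos θ_c/V₁ = 0.0614 s.
At crossover x/V₁ = x/V₂ + tᵢ ⇒ x = tᵢ/(1/V₁ − 1/V₂) = 0.06140/(1.5129e-03 − 2.9869e-04) = 50.57 m.

50.6 m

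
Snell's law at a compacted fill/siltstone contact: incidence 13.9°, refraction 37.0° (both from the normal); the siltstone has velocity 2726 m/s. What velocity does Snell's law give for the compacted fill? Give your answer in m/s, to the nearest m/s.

1088 m/s

sin 13.9° = 0.2402; sin 37.0° = 0.6018.
V₁ = V₂·(sin θ₁/sin θ₂) = 2726·(0.2402/0.6018) = 1088.14 m/s.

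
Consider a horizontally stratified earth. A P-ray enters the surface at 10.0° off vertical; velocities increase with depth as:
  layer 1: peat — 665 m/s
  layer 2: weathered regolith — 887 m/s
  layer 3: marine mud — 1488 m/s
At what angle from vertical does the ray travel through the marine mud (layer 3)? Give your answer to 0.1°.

22.9°

Ray parameter p = sin 10.0° / 665 = 2.6113e-04 s/m.
sin θ_3 = p·V_3 = 2.6113e-04 × 1488 = 0.3886.
θ_3 = 22.86° from the vertical.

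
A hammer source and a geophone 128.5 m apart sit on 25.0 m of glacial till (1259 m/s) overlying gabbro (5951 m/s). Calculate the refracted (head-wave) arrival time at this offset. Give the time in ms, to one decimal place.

t = x/V₂ + 2h·√(V₂²−V₁²)/(V₁V₂).
√(V₂²−V₁²) = √(5951²−1259²) = 5816.3 m/s; delay term = 2·25.0·5816.3/(1259·5951) = 0.03882 s.
t = 128.5/5951 + 0.03882 = 0.06041 s.

60.4 ms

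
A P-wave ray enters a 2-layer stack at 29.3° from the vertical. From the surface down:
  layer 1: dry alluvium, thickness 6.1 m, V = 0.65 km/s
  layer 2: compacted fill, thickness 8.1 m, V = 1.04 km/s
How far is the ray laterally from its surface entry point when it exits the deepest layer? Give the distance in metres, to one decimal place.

13.6 m

Apply Snell's law at each interface; in layer i the horizontal offset is hᵢ·tan θᵢ.
Layer 1: θ = 29.30°; offset = 6.1·tan 29.30° = 3.423 m.
Layer 2: sin θ = 1.04·sin 29.3°/0.65 = 0.7830, θ = 51.54°; offset = 8.1·tan 51.54° = 10.197 m.
Total horizontal offset = 13.620 m.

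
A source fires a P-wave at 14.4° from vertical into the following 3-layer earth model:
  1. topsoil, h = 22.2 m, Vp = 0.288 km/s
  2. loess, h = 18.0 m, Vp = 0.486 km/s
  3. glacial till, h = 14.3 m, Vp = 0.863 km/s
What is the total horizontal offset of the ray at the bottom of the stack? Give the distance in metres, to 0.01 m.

p = sin θ₁/V₁ = sin 14.4°/0.288 = 8.6351e-01 s/km is conserved through the stack.
Layer 1: θ = 14.40°; offset = 22.2·tan 14.40° = 5.7000 m.
Layer 2: sin θ = p·0.486 = 0.4197 → θ = 24.81°; offset = 18.0·tan 24.81° = 8.3223 m.
Layer 3: sin θ = p·0.863 = 0.7452 → θ = 48.18°; offset = 14.3·tan 48.18° = 15.9807 m.
Σ offsets = 30.0029 m.

30.00 m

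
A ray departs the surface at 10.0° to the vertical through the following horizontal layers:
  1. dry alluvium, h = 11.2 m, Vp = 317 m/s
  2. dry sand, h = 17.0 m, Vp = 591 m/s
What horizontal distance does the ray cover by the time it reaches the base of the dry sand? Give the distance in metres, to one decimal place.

7.8 m

p = sin θ₁/V₁ = sin 10.0°/317 = 5.4779e-04 s/m is conserved through the stack.
Layer 1: θ = 10.00°; offset = 11.2·tan 10.00° = 1.975 m.
Layer 2: sin θ = p·591 = 0.3237 → θ = 18.89°; offset = 17.0·tan 18.89° = 5.817 m.
Summing the layer offsets gives 7.792 m.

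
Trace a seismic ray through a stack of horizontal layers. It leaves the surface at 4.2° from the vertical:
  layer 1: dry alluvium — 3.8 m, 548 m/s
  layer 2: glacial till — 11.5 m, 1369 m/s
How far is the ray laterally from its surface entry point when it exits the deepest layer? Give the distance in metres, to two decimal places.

Ray parameter p = sin 4.2° / 548 m/s = 1.3365e-04 s/m.
Layer 1: θ = 4.20°; offset = 3.8·tan 4.20° = 0.2791 m.
Layer 2: sin θ = p·1369 = 0.1830 → θ = 10.54°; offset = 11.5·tan 10.54° = 2.1402 m.
Summing the layer offsets gives 2.4192 m.

2.42 m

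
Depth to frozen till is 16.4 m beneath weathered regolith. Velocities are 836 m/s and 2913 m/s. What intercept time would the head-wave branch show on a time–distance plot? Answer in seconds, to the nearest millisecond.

θ_c = arcsin(V₁/V₂) = arcsin(836/2913) = 16.68°; cos θ_c = 0.9579.
tᵢ = 2h·cos θ_c / V₁ = 2·16.4·0.9579 / 836 = 0.03758 s.

0.038 s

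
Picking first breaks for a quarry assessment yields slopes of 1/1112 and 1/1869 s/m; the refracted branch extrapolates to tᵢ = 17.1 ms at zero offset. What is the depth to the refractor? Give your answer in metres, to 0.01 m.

θ_c = arcsin(1112/1869) = 36.51°; cos θ_c = 0.8037.
tᵢ = 2h cos θ_c/V₁ ⇒ h = tᵢ·V₁/(2 cos θ_c) = 0.0171·1112/(2·0.8037) = 11.83 m.

11.83 m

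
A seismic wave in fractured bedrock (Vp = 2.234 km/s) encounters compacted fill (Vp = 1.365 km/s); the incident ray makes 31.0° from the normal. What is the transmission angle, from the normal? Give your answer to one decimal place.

18.3°

sin θ₁/V₁ = sin θ₂/V₂ ⇒ sin θ₂ = 1.365·sin 31.0°/2.234 = 1.365·0.5150/2.234 = 0.3147.
θ₂ = sin⁻¹(0.3147) = 18.34° (from vertical).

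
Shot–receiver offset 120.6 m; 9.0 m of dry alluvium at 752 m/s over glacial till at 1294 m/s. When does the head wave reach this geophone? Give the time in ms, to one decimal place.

θ_c = arcsin(V₁/V₂) = arcsin(752/1294) = 35.53°, cos θ_c = 0.8138.
Intercept time tᵢ = 2h cos θ_c / V₁ = 2·9.0·0.8138/752 = 0.01948 s.
t = x/V₂ + tᵢ = 120.6/1294 + 0.01948 = 0.11268 s.

112.7 ms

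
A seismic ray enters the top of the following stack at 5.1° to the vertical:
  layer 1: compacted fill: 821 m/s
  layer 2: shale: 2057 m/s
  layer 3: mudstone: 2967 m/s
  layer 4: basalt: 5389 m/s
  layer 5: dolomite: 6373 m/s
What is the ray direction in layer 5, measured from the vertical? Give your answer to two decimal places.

43.63°

Ray parameter p = sin 5.1° / 821 = 1.0828e-04 s/m.
sin θ_5 = p·V_5 = 1.0828e-04 × 6373 = 0.6900.
θ_5 = arcsin 0.6900 = 43.63°.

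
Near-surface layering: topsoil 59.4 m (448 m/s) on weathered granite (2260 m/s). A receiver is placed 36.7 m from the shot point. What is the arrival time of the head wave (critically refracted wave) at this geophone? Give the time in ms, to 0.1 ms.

276.2 ms

θ_c = arcsin(V₁/V₂) = arcsin(448/2260) = 11.43°, cos θ_c = 0.9802.
Intercept time tᵢ = 2h cos θ_c / V₁ = 2·59.4·0.9802/448 = 0.25992 s.
t = x/V₂ + tᵢ = 36.7/2260 + 0.25992 = 0.27616 s.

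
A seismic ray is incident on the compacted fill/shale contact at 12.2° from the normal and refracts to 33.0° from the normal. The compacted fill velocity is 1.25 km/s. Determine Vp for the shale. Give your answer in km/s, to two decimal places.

3.22 km/s

Snell's law: sin 12.2°/V₁ = sin 33.0°/V₂.
V₂ = V₁·sin 33.0°/sin 12.2° = 1.25 × 2.5773 = 3.22 km/s.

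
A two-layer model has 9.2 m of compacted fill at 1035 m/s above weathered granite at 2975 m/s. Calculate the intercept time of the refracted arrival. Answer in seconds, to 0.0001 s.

θ_c = arcsin(V₁/V₂) = arcsin(1035/2975) = 20.36°; cos θ_c = 0.9375.
tᵢ = 2h·cos θ_c / V₁ = 2·9.2·0.9375 / 1035 = 0.01667 s.

0.0167 s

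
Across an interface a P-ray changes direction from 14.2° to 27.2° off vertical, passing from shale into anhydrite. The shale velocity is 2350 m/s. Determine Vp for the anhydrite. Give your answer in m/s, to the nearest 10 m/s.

4380 m/s

Snell's law: sin 14.2°/V₁ = sin 27.2°/V₂.
V₂ = V₁·sin 27.2°/sin 14.2° = 2350 × 1.8634 = 4378.91 m/s.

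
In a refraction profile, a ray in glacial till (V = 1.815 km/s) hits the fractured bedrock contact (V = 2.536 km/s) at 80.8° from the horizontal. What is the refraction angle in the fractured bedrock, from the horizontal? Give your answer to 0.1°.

77.1°

Angle from the normal: 90° − 80.8° = 9.2°.
sin θ₁/V₁ = sin θ₂/V₂ ⇒ sin θ₂ = 2.536·sin 9.2°/1.815 = 2.536·0.1599/1.815 = 0.2234.
θ₂ = arcsin 0.2234 = 12.91° from the normal.
From the interface: 90° − 12.91° = 77.09°.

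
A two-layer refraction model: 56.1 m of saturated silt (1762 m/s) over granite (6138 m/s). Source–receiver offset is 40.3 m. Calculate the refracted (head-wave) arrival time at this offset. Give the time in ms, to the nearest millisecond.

68 ms

t = x/V₂ + 2h·√(V₂²−V₁²)/(V₁V₂).
√(V₂²−V₁²) = √(6138²−1762²) = 5879.7 m/s; delay term = 2·56.1·5879.7/(1762·6138) = 0.06100 s.
t = 40.3/6138 + 0.06100 = 0.06756 s.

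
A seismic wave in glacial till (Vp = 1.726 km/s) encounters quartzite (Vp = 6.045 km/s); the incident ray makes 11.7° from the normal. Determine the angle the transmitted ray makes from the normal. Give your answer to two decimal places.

sin θ₁/V₁ = sin θ₂/V₂ ⇒ sin θ₂ = 6.045·sin 11.7°/1.726 = 6.045·0.2028/1.726 = 0.7102.
θ₂ = arcsin 0.7102 = 45.25° from the normal.

45.25°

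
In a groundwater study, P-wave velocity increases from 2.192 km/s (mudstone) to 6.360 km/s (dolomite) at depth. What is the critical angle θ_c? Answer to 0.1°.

20.2°

Critical incidence: sin θ_c = V₁/V₂ = 2.192/6.360 = 0.3447.
θ_c = arcsin 0.3447 = 20.16°.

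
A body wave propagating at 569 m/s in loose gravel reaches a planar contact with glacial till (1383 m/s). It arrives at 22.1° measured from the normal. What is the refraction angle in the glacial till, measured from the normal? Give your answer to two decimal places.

sin θ₁/V₁ = sin θ₂/V₂ ⇒ sin θ₂ = 1383·sin 22.1°/569 = 1383·0.3762/569 = 0.9144.
θ₂ = arcsin 0.9144 = 66.13° from the normal.

66.13°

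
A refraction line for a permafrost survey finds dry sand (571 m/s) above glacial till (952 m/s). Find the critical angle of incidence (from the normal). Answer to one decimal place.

Critical incidence: sin θ_c = V₁/V₂ = 571/952 = 0.5998.
θ_c = arcsin 0.5998 = 36.85°.

36.9°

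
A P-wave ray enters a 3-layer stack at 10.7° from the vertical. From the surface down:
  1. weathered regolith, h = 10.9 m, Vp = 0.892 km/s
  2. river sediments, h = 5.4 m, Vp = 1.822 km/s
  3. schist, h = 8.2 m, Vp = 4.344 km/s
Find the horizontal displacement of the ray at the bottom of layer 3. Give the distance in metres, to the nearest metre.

22 m

Apply Snell's law at each interface; in layer i the horizontal offset is hᵢ·tan θᵢ.
Layer 1: θ = 10.70°; offset = 10.9·tan 10.70° = 2.060 m.
Layer 2: sin θ = 1.822·sin 10.7°/0.892 = 0.3792, θ = 22.29°; offset = 5.4·tan 22.29° = 2.213 m.
Layer 3: sin θ = 4.344·sin 10.7°/0.892 = 0.9042, θ = 64.71°; offset = 8.2·tan 64.71° = 17.358 m.
Σ offsets = 21.631 m.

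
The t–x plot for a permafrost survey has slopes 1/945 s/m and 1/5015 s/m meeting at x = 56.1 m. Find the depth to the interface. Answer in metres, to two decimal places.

h = (x_cross/2)·√((V₂−V₁)/(V₂+V₁)).
(V₂−V₁)/(V₂+V₁) = (5015−945)/(5015+945) = 0.6829; √ = 0.8264.
h = (56.1/2)·0.8264 = 23.18 m.

23.18 m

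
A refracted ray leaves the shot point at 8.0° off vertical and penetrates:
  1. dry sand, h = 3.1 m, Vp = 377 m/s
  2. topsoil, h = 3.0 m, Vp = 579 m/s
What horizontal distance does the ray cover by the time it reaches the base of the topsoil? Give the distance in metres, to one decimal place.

1.1 m

Apply Snell's law at each interface; in layer i the horizontal offset is hᵢ·tan θᵢ.
Layer 1: θ = 8.00°; offset = 3.1·tan 8.00° = 0.436 m.
Layer 2: sin θ = 579·sin 8.0°/377 = 0.2137, θ = 12.34°; offset = 3.0·tan 12.34° = 0.656 m.
Σ offsets = 1.092 m.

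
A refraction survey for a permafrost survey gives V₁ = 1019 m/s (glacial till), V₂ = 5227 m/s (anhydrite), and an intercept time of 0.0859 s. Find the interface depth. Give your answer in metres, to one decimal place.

44.6 m

h = tᵢ·V₁·V₂ / (2·√(V₂²−V₁²)).
√(V₂²−V₁²) = √(5227² − 1019²) = 5126.7 m/s.
h = 0.0859 s × 1019 × 5227 / (2 × 5126.7) = 44.62 m.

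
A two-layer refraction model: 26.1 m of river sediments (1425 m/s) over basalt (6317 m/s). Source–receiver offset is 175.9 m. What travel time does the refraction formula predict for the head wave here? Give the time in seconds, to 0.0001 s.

0.0635 s

t = x/V₂ + 2h·√(V₂²−V₁²)/(V₁V₂).
√(V₂²−V₁²) = √(6317²−1425²) = 6154.2 m/s; delay term = 2·26.1·6154.2/(1425·6317) = 0.03569 s.
t = 175.9/6317 + 0.03569 = 0.06353 s.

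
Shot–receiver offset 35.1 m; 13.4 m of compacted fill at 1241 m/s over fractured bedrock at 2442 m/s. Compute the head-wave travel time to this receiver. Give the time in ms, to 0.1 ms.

33.0 ms

θ_c = arcsin(V₁/V₂) = arcsin(1241/2442) = 30.54°, cos θ_c = 0.8612.
Intercept time tᵢ = 2h cos θ_c / V₁ = 2·13.4·0.8612/1241 = 0.01860 s.
t = x/V₂ + tᵢ = 35.1/2442 + 0.01860 = 0.03297 s.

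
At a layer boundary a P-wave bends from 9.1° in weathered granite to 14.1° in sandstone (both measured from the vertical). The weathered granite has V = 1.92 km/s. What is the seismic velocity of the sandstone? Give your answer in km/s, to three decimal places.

2.957 km/s

sin 9.1° = 0.1582; sin 14.1° = 0.2436.
V₂ = V₁·(sin θ₂/sin θ₁) = 1.92·(0.2436/0.1582) = 2.957 km/s.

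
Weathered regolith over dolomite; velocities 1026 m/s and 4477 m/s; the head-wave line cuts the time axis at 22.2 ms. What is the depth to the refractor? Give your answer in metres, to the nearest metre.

h = tᵢ·V₁·V₂ / (2·√(V₂²−V₁²)).
√(V₂²−V₁²) = √(4477² − 1026²) = 4357.8 m/s.
h = 0.0222 s × 1026 × 4477 / (2 × 4357.8) = 11.70 m.

12 m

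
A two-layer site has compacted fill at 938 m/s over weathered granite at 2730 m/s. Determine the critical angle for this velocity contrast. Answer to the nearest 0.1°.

At critical incidence the refracted ray runs along the interface (θ₂ = 90°), so sin θ_c = V₁/V₂.
θ_c = arcsin(938/2730) = arcsin 0.3436 = 20.10°.

20.1°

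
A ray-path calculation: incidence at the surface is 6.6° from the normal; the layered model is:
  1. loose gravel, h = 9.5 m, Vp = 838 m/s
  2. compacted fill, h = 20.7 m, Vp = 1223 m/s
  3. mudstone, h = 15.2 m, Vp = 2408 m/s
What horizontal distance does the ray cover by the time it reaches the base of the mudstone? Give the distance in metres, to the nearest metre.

Apply Snell's law at each interface; in layer i the horizontal offset is hᵢ·tan θᵢ.
Layer 1: θ = 6.60°; offset = 9.5·tan 6.60° = 1.099 m.
Layer 2: sin θ = 1223·sin 6.6°/838 = 0.1677, θ = 9.66°; offset = 20.7·tan 9.66° = 3.522 m.
Layer 3: sin θ = 2408·sin 6.6°/838 = 0.3303, θ = 19.29°; offset = 15.2·tan 19.29° = 5.319 m.
Total horizontal offset = 9.940 m.

10 m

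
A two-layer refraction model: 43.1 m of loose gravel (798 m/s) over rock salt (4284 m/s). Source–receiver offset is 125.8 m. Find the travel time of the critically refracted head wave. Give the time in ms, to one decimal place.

θ_c = arcsin(V₁/V₂) = arcsin(798/4284) = 10.74°, cos θ_c = 0.9825.
Intercept time tᵢ = 2h cos θ_c / V₁ = 2·43.1·0.9825/798 = 0.10613 s.
t = x/V₂ + tᵢ = 125.8/4284 + 0.10613 = 0.13549 s.

135.5 ms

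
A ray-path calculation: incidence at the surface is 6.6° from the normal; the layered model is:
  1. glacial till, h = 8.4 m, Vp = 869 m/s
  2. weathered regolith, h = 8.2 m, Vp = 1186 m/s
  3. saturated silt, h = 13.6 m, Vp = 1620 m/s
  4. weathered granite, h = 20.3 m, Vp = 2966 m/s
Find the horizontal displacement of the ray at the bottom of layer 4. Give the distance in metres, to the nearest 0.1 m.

13.9 m

Ray parameter p = sin 6.6° / 869 m/s = 1.3226e-04 s/m.
Layer 1: θ = 6.60°; offset = 8.4·tan 6.60° = 0.972 m.
Layer 2: sin θ = p·1186 = 0.1569 → θ = 9.02°; offset = 8.2·tan 9.02° = 1.302 m.
Layer 3: sin θ = p·1620 = 0.2143 → θ = 12.37°; offset = 13.6·tan 12.37° = 2.983 m.
Layer 4: sin θ = p·2966 = 0.3923 → θ = 23.10°; offset = 20.3·tan 23.10° = 8.658 m.
Total horizontal offset = 13.915 m.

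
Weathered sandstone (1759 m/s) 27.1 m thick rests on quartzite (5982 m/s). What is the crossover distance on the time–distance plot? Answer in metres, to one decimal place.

θ_c = arcsin(1759/5982) = 17.10°, so cos θ_c = 0.9558 and tᵢ = 2h cos θ_c/V₁ = 0.0295 s.
At crossover x/V₁ = x/V₂ + tᵢ ⇒ x = tᵢ/(1/V₁ − 1/V₂) = 0.02945/(5.6850e-04 − 1.6717e-04) = 73.38 m.

73.4 m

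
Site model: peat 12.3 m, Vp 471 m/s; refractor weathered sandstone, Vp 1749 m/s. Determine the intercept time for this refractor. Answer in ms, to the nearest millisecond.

50 ms

tᵢ = 2h·√(V₂²−V₁²)/(V₁V₂).
√(V₂²−V₁²) = √(1749²−471²) = 1684.4 m/s.
tᵢ = 2·12.3·1684.4/(471·1749) = 0.05030 s.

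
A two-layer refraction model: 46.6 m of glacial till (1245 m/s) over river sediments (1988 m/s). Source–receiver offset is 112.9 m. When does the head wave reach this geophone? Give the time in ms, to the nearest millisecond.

115 ms

θ_c = arcsin(V₁/V₂) = arcsin(1245/1988) = 38.77°, cos θ_c = 0.7796.
Intercept time tᵢ = 2h cos θ_c / V₁ = 2·46.6·0.7796/1245 = 0.05836 s.
t = x/V₂ + tᵢ = 112.9/1988 + 0.05836 = 0.11515 s.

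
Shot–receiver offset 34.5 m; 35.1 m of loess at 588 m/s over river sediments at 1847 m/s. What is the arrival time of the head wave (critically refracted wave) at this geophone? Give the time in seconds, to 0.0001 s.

t = x/V₂ + 2h·√(V₂²−V₁²)/(V₁V₂).
√(V₂²−V₁²) = √(1847²−588²) = 1750.9 m/s; delay term = 2·35.1·1750.9/(588·1847) = 0.11318 s.
t = 34.5/1847 + 0.11318 = 0.13186 s.

0.1319 s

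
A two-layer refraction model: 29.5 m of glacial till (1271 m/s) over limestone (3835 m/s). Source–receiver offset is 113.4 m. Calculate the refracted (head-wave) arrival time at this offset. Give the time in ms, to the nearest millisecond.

θ_c = arcsin(V₁/V₂) = arcsin(1271/3835) = 19.36°, cos θ_c = 0.9435.
Intercept time tᵢ = 2h cos θ_c / V₁ = 2·29.5·0.9435/1271 = 0.04380 s.
t = x/V₂ + tᵢ = 113.4/3835 + 0.04380 = 0.07337 s.

73 ms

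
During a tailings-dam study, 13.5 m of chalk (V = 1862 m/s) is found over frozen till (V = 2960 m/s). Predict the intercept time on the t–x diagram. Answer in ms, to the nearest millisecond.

11 ms

tᵢ = 2h·√(V₂²−V₁²)/(V₁V₂).
√(V₂²−V₁²) = √(2960²−1862²) = 2301.0 m/s.
tᵢ = 2·13.5·2301.0/(1862·2960) = 0.01127 s.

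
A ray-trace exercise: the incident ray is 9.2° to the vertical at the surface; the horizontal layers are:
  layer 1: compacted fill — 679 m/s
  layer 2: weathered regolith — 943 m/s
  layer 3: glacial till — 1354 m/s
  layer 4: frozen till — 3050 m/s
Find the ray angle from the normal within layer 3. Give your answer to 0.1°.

Ray parameter p = sin 9.2° / 679 = 2.3547e-04 s/m.
sin θ_3 = p·V_3 = 2.3547e-04 × 1354 = 0.3188.
θ_3 = 18.59° from the vertical.

18.6°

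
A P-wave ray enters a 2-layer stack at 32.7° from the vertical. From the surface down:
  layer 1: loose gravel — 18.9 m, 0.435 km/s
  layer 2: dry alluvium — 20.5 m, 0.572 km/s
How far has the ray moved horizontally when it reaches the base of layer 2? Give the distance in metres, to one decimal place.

32.8 m

Apply Snell's law at each interface; in layer i the horizontal offset is hᵢ·tan θᵢ.
Layer 1: θ = 32.70°; offset = 18.9·tan 32.70° = 12.134 m.
Layer 2: sin θ = 0.572·sin 32.7°/0.435 = 0.7104, θ = 45.27°; offset = 20.5·tan 45.27° = 20.691 m.
Summing the layer offsets gives 32.825 m.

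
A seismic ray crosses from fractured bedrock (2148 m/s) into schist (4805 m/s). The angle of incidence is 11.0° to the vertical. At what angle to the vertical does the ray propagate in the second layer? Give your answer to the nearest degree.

25°

sin θ₁/V₁ = sin θ₂/V₂ ⇒ sin θ₂ = 4805·sin 11.0°/2148 = 4805·0.1908/2148 = 0.4268.
θ₂ = sin⁻¹(0.4268) = 25.27° (from vertical).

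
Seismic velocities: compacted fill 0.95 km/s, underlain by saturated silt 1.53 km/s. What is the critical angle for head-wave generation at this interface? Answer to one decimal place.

38.4°

At critical incidence the refracted ray runs along the interface (θ₂ = 90°), so sin θ_c = V₁/V₂.
θ_c = arcsin(0.95/1.53) = arcsin 0.6209 = 38.38°.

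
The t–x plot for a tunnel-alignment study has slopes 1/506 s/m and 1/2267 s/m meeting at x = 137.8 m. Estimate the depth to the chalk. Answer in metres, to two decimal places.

h = (x_cross/2)·√((V₂−V₁)/(V₂+V₁)).
(V₂−V₁)/(V₂+V₁) = (2267−506)/(2267+506) = 0.6351; √ = 0.7969.
h = (137.8/2)·0.7969 = 54.91 m.

54.91 m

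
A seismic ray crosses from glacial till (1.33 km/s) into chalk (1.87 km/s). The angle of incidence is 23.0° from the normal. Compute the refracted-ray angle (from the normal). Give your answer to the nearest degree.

Snell's law: sin θ₂ = (V₂/V₁)·sin θ₁ = (1.87/1.33)·sin 23.0° = 0.5494.
θ₂ = arcsin 0.5494 = 33.32° from the normal.

33°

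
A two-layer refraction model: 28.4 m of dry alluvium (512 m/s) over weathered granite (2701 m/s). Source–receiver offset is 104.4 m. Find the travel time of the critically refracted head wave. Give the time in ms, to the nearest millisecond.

θ_c = arcsin(V₁/V₂) = arcsin(512/2701) = 10.93°, cos θ_c = 0.9819.
Intercept time tᵢ = 2h cos θ_c / V₁ = 2·28.4·0.9819/512 = 0.10893 s.
t = x/V₂ + tᵢ = 104.4/2701 + 0.10893 = 0.14758 s.

148 ms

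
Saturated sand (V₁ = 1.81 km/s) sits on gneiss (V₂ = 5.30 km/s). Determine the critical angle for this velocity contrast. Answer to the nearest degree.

Critical incidence: sin θ_c = V₁/V₂ = 1.81/5.30 = 0.3415.
θ_c = arcsin 0.3415 = 19.97°.

20°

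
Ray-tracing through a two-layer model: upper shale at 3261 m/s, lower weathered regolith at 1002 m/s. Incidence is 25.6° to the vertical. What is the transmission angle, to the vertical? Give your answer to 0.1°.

7.6°

sin θ₁/V₁ = sin θ₂/V₂ ⇒ sin θ₂ = 1002·sin 25.6°/3261 = 1002·0.4321/3261 = 0.1328.
θ₂ = arcsin 0.1328 = 7.63° from the normal.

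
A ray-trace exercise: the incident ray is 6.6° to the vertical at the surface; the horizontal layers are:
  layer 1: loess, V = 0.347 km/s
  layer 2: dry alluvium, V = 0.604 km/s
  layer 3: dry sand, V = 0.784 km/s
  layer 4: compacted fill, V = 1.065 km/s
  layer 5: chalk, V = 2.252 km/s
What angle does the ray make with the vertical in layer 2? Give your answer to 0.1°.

Ray parameter p = sin 6.6° / 0.347 = 3.3123e-01 s/km.
sin θ_2 = p·V_2 = 3.3123e-01 × 0.604 = 0.2001.
θ_2 = 11.54° from the vertical.

11.5°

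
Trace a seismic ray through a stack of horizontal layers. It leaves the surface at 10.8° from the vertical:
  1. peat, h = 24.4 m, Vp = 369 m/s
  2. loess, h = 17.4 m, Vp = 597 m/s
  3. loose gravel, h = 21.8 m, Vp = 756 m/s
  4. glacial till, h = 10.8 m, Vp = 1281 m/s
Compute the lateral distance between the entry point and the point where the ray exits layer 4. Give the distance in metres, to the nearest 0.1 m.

Apply Snell's law at each interface; in layer i the horizontal offset is hᵢ·tan θᵢ.
Layer 1: θ = 10.80°; offset = 24.4·tan 10.80° = 4.655 m.
Layer 2: sin θ = 597·sin 10.8°/369 = 0.3032, θ = 17.65°; offset = 17.4·tan 17.65° = 5.536 m.
Layer 3: sin θ = 756·sin 10.8°/369 = 0.3839, θ = 22.58°; offset = 21.8·tan 22.58° = 9.064 m.
Layer 4: sin θ = 1281·sin 10.8°/369 = 0.6505, θ = 40.58°; offset = 10.8·tan 40.58° = 9.250 m.
Σ offsets = 28.504 m.

28.5 m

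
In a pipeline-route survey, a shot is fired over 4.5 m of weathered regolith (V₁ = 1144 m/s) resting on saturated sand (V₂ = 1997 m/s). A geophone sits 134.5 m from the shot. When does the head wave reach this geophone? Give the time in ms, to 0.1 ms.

73.8 ms

θ_c = arcsin(V₁/V₂) = arcsin(1144/1997) = 34.95°, cos θ_c = 0.8197.
Intercept time tᵢ = 2h cos θ_c / V₁ = 2·4.5·0.8197/1144 = 0.00645 s.
t = x/V₂ + tᵢ = 134.5/1997 + 0.00645 = 0.07380 s.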